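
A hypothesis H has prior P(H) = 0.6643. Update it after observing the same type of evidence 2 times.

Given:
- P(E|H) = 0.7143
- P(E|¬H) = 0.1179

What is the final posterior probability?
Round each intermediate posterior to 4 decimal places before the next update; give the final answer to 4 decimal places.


Sequential Bayesian updating:

Initial prior: P(H) = 0.6643

Update 1:
  P(E) = 0.7143 × 0.6643 + 0.1179 × 0.3357 = 0.47450949 + 0.03957903 = 0.51408852
  P(H|E) = 0.47450949 / 0.51408852 = 0.9230

Update 2:
  P(E) = 0.7143 × 0.9230 + 0.1179 × 0.0770 = 0.65929890 + 0.00907830 = 0.66837720
  P(H|E) = 0.65929890 / 0.66837720 = 0.9864

Final posterior: 0.9864


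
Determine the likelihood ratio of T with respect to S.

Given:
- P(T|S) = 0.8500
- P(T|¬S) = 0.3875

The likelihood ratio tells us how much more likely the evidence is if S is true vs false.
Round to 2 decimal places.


Likelihood Ratio (LR) = P(T|S) / P(T|¬S)

LR = 0.8500 / 0.3875
   = 2.19

The evidence is 2.19 times more likely if S is true than if S is false.
Because LR exceeds 1, T is evidence for S.


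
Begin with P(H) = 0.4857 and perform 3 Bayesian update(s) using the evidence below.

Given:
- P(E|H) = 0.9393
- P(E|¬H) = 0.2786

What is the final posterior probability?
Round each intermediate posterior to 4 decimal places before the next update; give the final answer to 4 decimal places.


Sequential Bayesian updating:

Initial prior: P(H) = 0.4857

Update 1:
  P(E) = 0.9393 × 0.4857 + 0.2786 × 0.5143 = 0.45621801 + 0.14328398 = 0.59950199
  P(H|E) = 0.45621801 / 0.59950199 = 0.7610

Update 2:
  P(E) = 0.9393 × 0.7610 + 0.2786 × 0.2390 = 0.71480730 + 0.06658540 = 0.78139270
  P(H|E) = 0.71480730 / 0.78139270 = 0.9148

Update 3:
  P(E) = 0.9393 × 0.9148 + 0.2786 × 0.0852 = 0.85927164 + 0.02373672 = 0.88300836
  P(H|E) = 0.85927164 / 0.88300836 = 0.9731

Final posterior: 0.9731


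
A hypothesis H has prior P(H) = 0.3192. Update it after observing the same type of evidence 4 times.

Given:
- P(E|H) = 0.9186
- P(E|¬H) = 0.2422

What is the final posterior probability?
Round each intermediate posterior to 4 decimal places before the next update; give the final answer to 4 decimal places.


Sequential Bayesian updating:

Initial prior: P(H) = 0.3192

Update 1:
  P(E) = 0.9186 × 0.3192 + 0.2422 × 0.6808 = 0.29321712 + 0.16488976 = 0.45810688
  P(H|E) = 0.29321712 / 0.45810688 = 0.6401

Update 2:
  P(E) = 0.9186 × 0.6401 + 0.2422 × 0.3599 = 0.58799586 + 0.08716778 = 0.67516364
  P(H|E) = 0.58799586 / 0.67516364 = 0.8709

Update 3:
  P(E) = 0.9186 × 0.8709 + 0.2422 × 0.1291 = 0.80000874 + 0.03126802 = 0.83127676
  P(H|E) = 0.80000874 / 0.83127676 = 0.9624

Update 4:
  P(E) = 0.9186 × 0.9624 + 0.2422 × 0.0376 = 0.88406064 + 0.00910672 = 0.89316736
  P(H|E) = 0.88406064 / 0.89316736 = 0.9898

Final posterior: 0.9898


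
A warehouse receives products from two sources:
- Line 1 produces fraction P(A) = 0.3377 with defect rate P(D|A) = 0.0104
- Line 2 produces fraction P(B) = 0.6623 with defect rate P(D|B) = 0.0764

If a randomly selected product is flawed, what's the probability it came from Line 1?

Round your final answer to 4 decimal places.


Let A = from Line 1, D = flawed

Given:
- P(A) = 0.3377, P(B) = 0.6623
- P(D|A) = 0.0104, P(D|B) = 0.0764

Step 1: Find P(D)
P(D) = P(D|A)P(A) + P(D|B)P(B)
     = 0.0104 × 0.3377 + 0.0764 × 0.6623
     = 0.00351208 + 0.05059972
     = 0.05411180

Step 2: Apply Bayes' theorem
P(A|D) = P(D|A)P(A) / P(D)
       = 0.00351208 / 0.05411180
       = 0.0649


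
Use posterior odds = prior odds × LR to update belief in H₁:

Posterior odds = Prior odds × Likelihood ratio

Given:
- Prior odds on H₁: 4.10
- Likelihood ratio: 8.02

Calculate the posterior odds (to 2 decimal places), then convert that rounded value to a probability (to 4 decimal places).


Step 1: Calculate posterior odds
Posterior odds = Prior odds × LR
               = 4.10 × 8.02
               = 32.88

Step 2: Convert to probability
P(H₁|E) = Posterior odds / (1 + Posterior odds)
       = 32.88 / (1 + 32.88)
       = 32.88 / 33.88
       = 0.9705

The evidence increased P(H₁) from 0.8039 to 0.9705.


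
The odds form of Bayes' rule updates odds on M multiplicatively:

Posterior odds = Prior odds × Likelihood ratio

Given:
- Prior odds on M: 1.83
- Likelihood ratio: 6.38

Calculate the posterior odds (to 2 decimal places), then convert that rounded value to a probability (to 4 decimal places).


Step 1: Calculate posterior odds
Posterior odds = Prior odds × LR
               = 1.83 × 6.38
               = 11.68

Step 2: Convert to probability
P(M|E) = Posterior odds / (1 + Posterior odds)
       = 11.68 / (1 + 11.68)
       = 11.68 / 12.68
       = 0.9211

The evidence increased P(M) from 0.6466 to 0.9211.


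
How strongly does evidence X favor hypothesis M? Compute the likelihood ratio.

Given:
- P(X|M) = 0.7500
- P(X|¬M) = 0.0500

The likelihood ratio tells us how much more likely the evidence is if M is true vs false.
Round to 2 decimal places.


Likelihood Ratio (LR) = P(X|M) / P(X|¬M)

LR = 0.7500 / 0.0500
   = 15.00

The evidence is 15.00 times more likely if M is true than if M is false.
Because LR exceeds 1, X is evidence for M.


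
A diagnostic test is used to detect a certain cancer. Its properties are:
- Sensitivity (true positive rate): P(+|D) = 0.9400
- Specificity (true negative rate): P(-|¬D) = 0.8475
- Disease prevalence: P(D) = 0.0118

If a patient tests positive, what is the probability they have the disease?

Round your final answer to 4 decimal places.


Let D = has disease, + = positive test

Given:
- P(D) = 0.0118 (prevalence)
- P(+|D) = 0.9400 (sensitivity)
- P(-|¬D) = 0.8475 (specificity)
- P(+|¬D) = 0.1525 (false positive rate = 1 - specificity)

Step 1: Find P(+)
P(+) = P(+|D)P(D) + P(+|¬D)P(¬D)
     = 0.9400 × 0.0118 + 0.1525 × 0.9882
     = 0.01109200 + 0.15070050
     = 0.16179250

Step 2: Apply Bayes' theorem for P(D|+)
P(D|+) = P(+|D)P(D) / P(+)
       = 0.01109200 / 0.16179250
       = 0.0686


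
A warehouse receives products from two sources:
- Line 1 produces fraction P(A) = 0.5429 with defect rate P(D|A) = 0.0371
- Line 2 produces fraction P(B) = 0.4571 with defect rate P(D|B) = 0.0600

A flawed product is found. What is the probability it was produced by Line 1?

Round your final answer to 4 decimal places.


Let A = from Line 1, D = flawed

Given:
- P(A) = 0.5429, P(B) = 0.4571
- P(D|A) = 0.0371, P(D|B) = 0.0600

Step 1: Find P(D)
P(D) = P(D|A)P(A) + P(D|B)P(B)
     = 0.0371 × 0.5429 + 0.0600 × 0.4571
     = 0.02014159 + 0.02742600
     = 0.04756759

Step 2: Apply Bayes' theorem
P(A|D) = P(D|A)P(A) / P(D)
       = 0.02014159 / 0.04756759
       = 0.4234


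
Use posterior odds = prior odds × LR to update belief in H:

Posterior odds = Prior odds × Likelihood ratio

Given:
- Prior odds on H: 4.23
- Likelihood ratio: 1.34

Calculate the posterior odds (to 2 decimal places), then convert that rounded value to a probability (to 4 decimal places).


Step 1: Calculate posterior odds
Posterior odds = Prior odds × LR
               = 4.23 × 1.34
               = 5.67

Step 2: Convert to probability
P(H|E) = Posterior odds / (1 + Posterior odds)
       = 5.67 / (1 + 5.67)
       = 5.67 / 6.67
       = 0.8501

The evidence increased P(H) from 0.8088 to 0.8501.


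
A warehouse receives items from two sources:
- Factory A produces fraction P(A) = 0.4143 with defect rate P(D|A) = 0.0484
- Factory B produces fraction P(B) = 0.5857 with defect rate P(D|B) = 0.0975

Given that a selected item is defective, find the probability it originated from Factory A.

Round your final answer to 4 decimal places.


Let A = from Factory A, D = defective

Given:
- P(A) = 0.4143, P(B) = 0.5857
- P(D|A) = 0.0484, P(D|B) = 0.0975

Step 1: Find P(D)
P(D) = P(D|A)P(A) + P(D|B)P(B)
     = 0.0484 × 0.4143 + 0.0975 × 0.5857
     = 0.02005212 + 0.05710575
     = 0.07715787

Step 2: Apply Bayes' theorem
P(A|D) = P(D|A)P(A) / P(D)
       = 0.02005212 / 0.07715787
       = 0.2599


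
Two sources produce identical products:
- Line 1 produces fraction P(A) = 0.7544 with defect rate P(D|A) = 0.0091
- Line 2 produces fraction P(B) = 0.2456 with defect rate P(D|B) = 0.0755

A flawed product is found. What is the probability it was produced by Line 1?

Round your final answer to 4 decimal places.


Let A = from Line 1, D = flawed

Given:
- P(A) = 0.7544, P(B) = 0.2456
- P(D|A) = 0.0091, P(D|B) = 0.0755

Step 1: Find P(D)
P(D) = P(D|A)P(A) + P(D|B)P(B)
     = 0.0091 × 0.7544 + 0.0755 × 0.2456
     = 0.00686504 + 0.01854280
     = 0.02540784

Step 2: Apply Bayes' theorem
P(A|D) = P(D|A)P(A) / P(D)
       = 0.00686504 / 0.02540784
       = 0.2702


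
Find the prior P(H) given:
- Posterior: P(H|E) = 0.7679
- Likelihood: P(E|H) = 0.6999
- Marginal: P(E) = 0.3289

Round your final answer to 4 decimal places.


From Bayes' theorem: P(H|E) = P(E|H) × P(H) / P(E)

Rearranging for P(H):
P(H) = P(H|E) × P(E) / P(E|H)
     = 0.7679 × 0.3289 / 0.6999
     = 0.25256231 / 0.6999
     = 0.3609


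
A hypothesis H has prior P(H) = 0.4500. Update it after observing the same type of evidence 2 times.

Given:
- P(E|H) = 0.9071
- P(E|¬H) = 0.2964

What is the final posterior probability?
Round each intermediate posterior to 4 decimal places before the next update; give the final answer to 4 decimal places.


Sequential Bayesian updating:

Initial prior: P(H) = 0.4500

Update 1:
  P(E) = 0.9071 × 0.4500 + 0.2964 × 0.5500 = 0.40819500 + 0.16302000 = 0.57121500
  P(H|E) = 0.40819500 / 0.57121500 = 0.7146

Update 2:
  P(E) = 0.9071 × 0.7146 + 0.2964 × 0.2854 = 0.64821366 + 0.08459256 = 0.73280622
  P(H|E) = 0.64821366 / 0.73280622 = 0.8846

Final posterior: 0.8846


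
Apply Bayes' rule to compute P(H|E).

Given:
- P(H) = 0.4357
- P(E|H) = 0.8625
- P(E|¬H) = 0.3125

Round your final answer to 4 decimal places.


Bayes' theorem: P(H|E) = P(E|H) × P(H) / P(E)

Step 1: Calculate P(E) using law of total probability
P(E) = P(E|H)P(H) + P(E|¬H)P(¬H)
     = 0.8625 × 0.4357 + 0.3125 × 0.5643
     = 0.37579125 + 0.17634375
     = 0.55213500

Step 2: Apply Bayes' theorem
P(H|E) = P(E|H) × P(H) / P(E)
       = 0.37579125 / 0.55213500
       = 0.6806


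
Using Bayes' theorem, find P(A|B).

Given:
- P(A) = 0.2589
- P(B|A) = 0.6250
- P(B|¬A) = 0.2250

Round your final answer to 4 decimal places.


Bayes' theorem: P(A|B) = P(B|A) × P(A) / P(B)

Step 1: Calculate P(B) using law of total probability
P(B) = P(B|A)P(A) + P(B|¬A)P(¬A)
     = 0.6250 × 0.2589 + 0.2250 × 0.7411
     = 0.16181250 + 0.16674750
     = 0.32856000

Step 2: Apply Bayes' theorem
P(A|B) = P(B|A) × P(A) / P(B)
       = 0.16181250 / 0.32856000
       = 0.4925


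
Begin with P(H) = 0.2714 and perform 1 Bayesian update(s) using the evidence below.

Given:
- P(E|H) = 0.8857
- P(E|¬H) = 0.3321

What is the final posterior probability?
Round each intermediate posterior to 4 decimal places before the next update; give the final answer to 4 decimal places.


Sequential Bayesian updating:

Initial prior: P(H) = 0.2714

Update 1:
  P(E) = 0.8857 × 0.2714 + 0.3321 × 0.7286 = 0.24037898 + 0.24196806 = 0.48234704
  P(H|E) = 0.24037898 / 0.48234704 = 0.4984

Final posterior: 0.4984


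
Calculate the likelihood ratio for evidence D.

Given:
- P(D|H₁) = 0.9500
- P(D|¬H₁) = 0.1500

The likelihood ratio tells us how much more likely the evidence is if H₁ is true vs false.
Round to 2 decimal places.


Likelihood Ratio (LR) = P(D|H₁) / P(D|¬H₁)

LR = 0.9500 / 0.1500
   = 6.33

The evidence is 6.33 times more likely if H₁ is true than if H₁ is false.
LR > 1, so observing D raises the odds in favor of H₁.


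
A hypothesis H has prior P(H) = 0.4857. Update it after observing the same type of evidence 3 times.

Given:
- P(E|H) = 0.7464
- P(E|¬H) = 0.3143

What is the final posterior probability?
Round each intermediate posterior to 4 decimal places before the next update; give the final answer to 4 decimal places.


Sequential Bayesian updating:

Initial prior: P(H) = 0.4857

Update 1:
  P(E) = 0.7464 × 0.4857 + 0.3143 × 0.5143 = 0.36252648 + 0.16164449 = 0.52417097
  P(H|E) = 0.36252648 / 0.52417097 = 0.6916

Update 2:
  P(E) = 0.7464 × 0.6916 + 0.3143 × 0.3084 = 0.51621024 + 0.09693012 = 0.61314036
  P(H|E) = 0.51621024 / 0.61314036 = 0.8419

Update 3:
  P(E) = 0.7464 × 0.8419 + 0.3143 × 0.1581 = 0.62839416 + 0.04969083 = 0.67808499
  P(H|E) = 0.62839416 / 0.67808499 = 0.9267

Final posterior: 0.9267


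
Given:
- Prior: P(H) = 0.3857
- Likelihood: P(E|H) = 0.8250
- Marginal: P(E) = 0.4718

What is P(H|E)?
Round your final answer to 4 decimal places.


Using Bayes' theorem:

P(H|E) = P(E|H) × P(H) / P(E)
       = 0.8250 × 0.3857 / 0.4718
       = 0.31820250 / 0.4718
       = 0.6744

The evidence strengthens our belief in H.
Prior: 0.3857 → Posterior: 0.6744


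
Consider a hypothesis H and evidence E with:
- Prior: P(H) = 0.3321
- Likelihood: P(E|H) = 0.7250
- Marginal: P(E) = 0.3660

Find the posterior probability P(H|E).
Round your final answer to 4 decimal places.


Using Bayes' theorem:

P(H|E) = P(E|H) × P(H) / P(E)
       = 0.7250 × 0.3321 / 0.3660
       = 0.24077250 / 0.3660
       = 0.6578

The evidence strengthens our belief in H.
Prior: 0.3321 → Posterior: 0.6578


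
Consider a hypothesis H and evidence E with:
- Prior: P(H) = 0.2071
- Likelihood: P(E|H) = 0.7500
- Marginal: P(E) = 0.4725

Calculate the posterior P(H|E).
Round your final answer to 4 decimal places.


Using Bayes' theorem:

P(H|E) = P(E|H) × P(H) / P(E)
       = 0.7500 × 0.2071 / 0.4725
       = 0.15532500 / 0.4725
       = 0.3287

The evidence strengthens our belief in H.
Prior: 0.2071 → Posterior: 0.3287


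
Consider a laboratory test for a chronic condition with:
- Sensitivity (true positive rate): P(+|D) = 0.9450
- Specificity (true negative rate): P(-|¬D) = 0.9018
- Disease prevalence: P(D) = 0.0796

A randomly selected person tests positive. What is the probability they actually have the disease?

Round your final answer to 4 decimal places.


Let D = has disease, + = positive test

Given:
- P(D) = 0.0796 (prevalence)
- P(+|D) = 0.9450 (sensitivity)
- P(-|¬D) = 0.9018 (specificity)
- P(+|¬D) = 0.0982 (false positive rate = 1 - specificity)

Step 1: Find P(+)
P(+) = P(+|D)P(D) + P(+|¬D)P(¬D)
     = 0.9450 × 0.0796 + 0.0982 × 0.9204
     = 0.07522200 + 0.09038328
     = 0.16560528

Step 2: Apply Bayes' theorem for P(D|+)
P(D|+) = P(+|D)P(D) / P(+)
       = 0.07522200 / 0.16560528
       = 0.4542


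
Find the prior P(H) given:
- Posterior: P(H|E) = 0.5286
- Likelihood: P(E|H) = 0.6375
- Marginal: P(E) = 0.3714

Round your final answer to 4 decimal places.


From Bayes' theorem: P(H|E) = P(E|H) × P(H) / P(E)

Rearranging for P(H):
P(H) = P(H|E) × P(E) / P(E|H)
     = 0.5286 × 0.3714 / 0.6375
     = 0.19632204 / 0.6375
     = 0.3080


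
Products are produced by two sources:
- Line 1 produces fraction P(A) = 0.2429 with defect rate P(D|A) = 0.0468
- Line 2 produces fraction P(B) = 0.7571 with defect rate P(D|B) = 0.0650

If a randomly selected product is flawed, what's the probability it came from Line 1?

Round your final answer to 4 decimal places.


Let A = from Line 1, D = flawed

Given:
- P(A) = 0.2429, P(B) = 0.7571
- P(D|A) = 0.0468, P(D|B) = 0.0650

Step 1: Find P(D)
P(D) = P(D|A)P(A) + P(D|B)P(B)
     = 0.0468 × 0.2429 + 0.0650 × 0.7571
     = 0.01136772 + 0.04921150
     = 0.06057922

Step 2: Apply Bayes' theorem
P(A|D) = P(D|A)P(A) / P(D)
       = 0.01136772 / 0.06057922
       = 0.1877


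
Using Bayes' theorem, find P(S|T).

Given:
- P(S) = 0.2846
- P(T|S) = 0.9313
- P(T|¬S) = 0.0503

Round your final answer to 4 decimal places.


Bayes' theorem: P(S|T) = P(T|S) × P(S) / P(T)

Step 1: Calculate P(T) using law of total probability
P(T) = P(T|S)P(S) + P(T|¬S)P(¬S)
     = 0.9313 × 0.2846 + 0.0503 × 0.7154
     = 0.26504798 + 0.03598462
     = 0.30103260

Step 2: Apply Bayes' theorem
P(S|T) = P(T|S) × P(S) / P(T)
       = 0.26504798 / 0.30103260
       = 0.8805


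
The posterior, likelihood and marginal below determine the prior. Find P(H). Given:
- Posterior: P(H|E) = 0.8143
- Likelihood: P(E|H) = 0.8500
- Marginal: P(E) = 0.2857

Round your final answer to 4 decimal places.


From Bayes' theorem: P(H|E) = P(E|H) × P(H) / P(E)

Rearranging for P(H):
P(H) = P(H|E) × P(E) / P(E|H)
     = 0.8143 × 0.2857 / 0.8500
     = 0.23264551 / 0.8500
     = 0.2737


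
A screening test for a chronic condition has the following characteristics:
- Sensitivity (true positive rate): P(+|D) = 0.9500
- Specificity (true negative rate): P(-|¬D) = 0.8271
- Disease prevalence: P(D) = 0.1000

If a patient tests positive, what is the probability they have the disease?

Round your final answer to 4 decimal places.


Let D = has disease, + = positive test

Given:
- P(D) = 0.1000 (prevalence)
- P(+|D) = 0.9500 (sensitivity)
- P(-|¬D) = 0.8271 (specificity)
- P(+|¬D) = 0.1729 (false positive rate = 1 - specificity)

Step 1: Find P(+)
P(+) = P(+|D)P(D) + P(+|¬D)P(¬D)
     = 0.9500 × 0.1000 + 0.1729 × 0.9000
     = 0.09500000 + 0.15561000
     = 0.25061000

Step 2: Apply Bayes' theorem for P(D|+)
P(D|+) = P(+|D)P(D) / P(+)
       = 0.09500000 / 0.25061000
       = 0.3791


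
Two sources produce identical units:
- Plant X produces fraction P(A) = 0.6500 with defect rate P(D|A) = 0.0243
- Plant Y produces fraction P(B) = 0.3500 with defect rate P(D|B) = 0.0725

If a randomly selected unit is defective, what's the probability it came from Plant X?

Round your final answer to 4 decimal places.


Let A = from Plant X, D = defective

Given:
- P(A) = 0.6500, P(B) = 0.3500
- P(D|A) = 0.0243, P(D|B) = 0.0725

Step 1: Find P(D)
P(D) = P(D|A)P(A) + P(D|B)P(B)
     = 0.0243 × 0.6500 + 0.0725 × 0.3500
     = 0.01579500 + 0.02537500
     = 0.04117000

Step 2: Apply Bayes' theorem
P(A|D) = P(D|A)P(A) / P(D)
       = 0.01579500 / 0.04117000
       = 0.3837


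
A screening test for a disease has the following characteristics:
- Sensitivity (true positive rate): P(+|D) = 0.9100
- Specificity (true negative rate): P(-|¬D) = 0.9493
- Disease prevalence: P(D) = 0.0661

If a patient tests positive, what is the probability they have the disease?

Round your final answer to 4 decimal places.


Let D = has disease, + = positive test

Given:
- P(D) = 0.0661 (prevalence)
- P(+|D) = 0.9100 (sensitivity)
- P(-|¬D) = 0.9493 (specificity)
- P(+|¬D) = 0.0507 (false positive rate = 1 - specificity)

Step 1: Find P(+)
P(+) = P(+|D)P(D) + P(+|¬D)P(¬D)
     = 0.9100 × 0.0661 + 0.0507 × 0.9339
     = 0.06015100 + 0.04734873
     = 0.10749973

Step 2: Apply Bayes' theorem for P(D|+)
P(D|+) = P(+|D)P(D) / P(+)
       = 0.06015100 / 0.10749973
       = 0.5595


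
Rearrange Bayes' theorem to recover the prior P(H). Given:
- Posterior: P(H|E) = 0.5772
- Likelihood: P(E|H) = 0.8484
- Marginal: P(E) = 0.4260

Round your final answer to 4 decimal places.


From Bayes' theorem: P(H|E) = P(E|H) × P(H) / P(E)

Rearranging for P(H):
P(H) = P(H|E) × P(E) / P(E|H)
     = 0.5772 × 0.4260 / 0.8484
     = 0.24588720 / 0.8484
     = 0.2898


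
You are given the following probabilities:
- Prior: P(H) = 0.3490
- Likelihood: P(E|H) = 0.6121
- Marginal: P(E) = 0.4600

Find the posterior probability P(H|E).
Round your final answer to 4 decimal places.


Using Bayes' theorem:

P(H|E) = P(E|H) × P(H) / P(E)
       = 0.6121 × 0.3490 / 0.4600
       = 0.21362290 / 0.4600
       = 0.4644

The evidence strengthens our belief in H.
Prior: 0.3490 → Posterior: 0.4644


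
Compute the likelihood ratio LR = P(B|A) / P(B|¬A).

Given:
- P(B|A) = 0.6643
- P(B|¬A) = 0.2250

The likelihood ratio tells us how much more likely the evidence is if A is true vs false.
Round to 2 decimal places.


Likelihood Ratio (LR) = P(B|A) / P(B|¬A)

LR = 0.6643 / 0.2250
   = 2.95

The evidence is 2.95 times more likely if A is true than if A is false.
Since LR > 1, the evidence supports A over ¬A.


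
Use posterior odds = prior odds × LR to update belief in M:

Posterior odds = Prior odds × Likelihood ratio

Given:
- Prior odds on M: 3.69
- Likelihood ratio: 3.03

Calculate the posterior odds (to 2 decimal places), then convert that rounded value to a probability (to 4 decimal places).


Step 1: Calculate posterior odds
Posterior odds = Prior odds × LR
               = 3.69 × 3.03
               = 11.18

Step 2: Convert to probability
P(M|E) = Posterior odds / (1 + Posterior odds)
       = 11.18 / (1 + 11.18)
       = 11.18 / 12.18
       = 0.9179

The evidence increased P(M) from 0.7868 to 0.9179.


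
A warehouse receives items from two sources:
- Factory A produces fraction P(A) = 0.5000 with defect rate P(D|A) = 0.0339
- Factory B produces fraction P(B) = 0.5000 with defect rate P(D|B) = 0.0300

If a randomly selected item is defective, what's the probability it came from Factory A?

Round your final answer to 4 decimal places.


Let A = from Factory A, D = defective

Given:
- P(A) = 0.5000, P(B) = 0.5000
- P(D|A) = 0.0339, P(D|B) = 0.0300

Step 1: Find P(D)
P(D) = P(D|A)P(A) + P(D|B)P(B)
     = 0.0339 × 0.5000 + 0.0300 × 0.5000
     = 0.01695000 + 0.01500000
     = 0.03195000

Step 2: Apply Bayes' theorem
P(A|D) = P(D|A)P(A) / P(D)
       = 0.01695000 / 0.03195000
       = 0.5305


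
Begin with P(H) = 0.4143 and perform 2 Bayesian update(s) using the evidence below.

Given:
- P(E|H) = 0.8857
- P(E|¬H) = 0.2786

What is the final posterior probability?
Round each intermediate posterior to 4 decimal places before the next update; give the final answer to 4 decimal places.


Sequential Bayesian updating:

Initial prior: P(H) = 0.4143

Update 1:
  P(E) = 0.8857 × 0.4143 + 0.2786 × 0.5857 = 0.36694551 + 0.16317602 = 0.53012153
  P(H|E) = 0.36694551 / 0.53012153 = 0.6922

Update 2:
  P(E) = 0.8857 × 0.6922 + 0.2786 × 0.3078 = 0.61308154 + 0.08575308 = 0.69883462
  P(H|E) = 0.61308154 / 0.69883462 = 0.8773

Final posterior: 0.8773


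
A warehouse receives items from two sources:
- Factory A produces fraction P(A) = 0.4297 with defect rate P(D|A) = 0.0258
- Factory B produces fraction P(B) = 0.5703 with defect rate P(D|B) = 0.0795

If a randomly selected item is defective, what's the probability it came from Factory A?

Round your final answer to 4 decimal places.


Let A = from Factory A, D = defective

Given:
- P(A) = 0.4297, P(B) = 0.5703
- P(D|A) = 0.0258, P(D|B) = 0.0795

Step 1: Find P(D)
P(D) = P(D|A)P(A) + P(D|B)P(B)
     = 0.0258 × 0.4297 + 0.0795 × 0.5703
     = 0.01108626 + 0.04533885
     = 0.05642511

Step 2: Apply Bayes' theorem
P(A|D) = P(D|A)P(A) / P(D)
       = 0.01108626 / 0.05642511
       = 0.1965


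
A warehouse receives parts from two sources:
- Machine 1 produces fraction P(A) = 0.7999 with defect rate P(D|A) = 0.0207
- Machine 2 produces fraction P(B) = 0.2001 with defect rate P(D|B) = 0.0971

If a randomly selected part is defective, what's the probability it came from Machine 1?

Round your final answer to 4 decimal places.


Let A = from Machine 1, D = defective

Given:
- P(A) = 0.7999, P(B) = 0.2001
- P(D|A) = 0.0207, P(D|B) = 0.0971

Step 1: Find P(D)
P(D) = P(D|A)P(A) + P(D|B)P(B)
     = 0.0207 × 0.7999 + 0.0971 × 0.2001
     = 0.01655793 + 0.01942971
     = 0.03598764

Step 2: Apply Bayes' theorem
P(A|D) = P(D|A)P(A) / P(D)
       = 0.01655793 / 0.03598764
       = 0.4601


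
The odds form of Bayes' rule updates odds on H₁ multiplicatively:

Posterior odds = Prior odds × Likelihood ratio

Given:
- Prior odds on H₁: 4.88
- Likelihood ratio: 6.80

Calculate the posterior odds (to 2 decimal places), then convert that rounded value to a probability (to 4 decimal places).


Step 1: Calculate posterior odds
Posterior odds = Prior odds × LR
               = 4.88 × 6.80
               = 33.18

Step 2: Convert to probability
P(H₁|E) = Posterior odds / (1 + Posterior odds)
       = 33.18 / (1 + 33.18)
       = 33.18 / 34.18
       = 0.9707

The evidence increased P(H₁) from 0.8299 to 0.9707.


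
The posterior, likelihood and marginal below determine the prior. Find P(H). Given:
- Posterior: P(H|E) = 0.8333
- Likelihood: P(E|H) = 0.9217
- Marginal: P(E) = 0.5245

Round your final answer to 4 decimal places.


From Bayes' theorem: P(H|E) = P(E|H) × P(H) / P(E)

Rearranging for P(H):
P(H) = P(H|E) × P(E) / P(E|H)
     = 0.8333 × 0.5245 / 0.9217
     = 0.43706585 / 0.9217
     = 0.4742


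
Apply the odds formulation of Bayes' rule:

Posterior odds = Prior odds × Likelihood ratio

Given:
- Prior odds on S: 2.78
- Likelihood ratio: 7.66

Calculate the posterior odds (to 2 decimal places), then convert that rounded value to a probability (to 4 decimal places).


Step 1: Calculate posterior odds
Posterior odds = Prior odds × LR
               = 2.78 × 7.66
               = 21.29

Step 2: Convert to probability
P(S|E) = Posterior odds / (1 + Posterior odds)
       = 21.29 / (1 + 21.29)
       = 21.29 / 22.29
       = 0.9551

The evidence increased P(S) from 0.7354 to 0.9551.


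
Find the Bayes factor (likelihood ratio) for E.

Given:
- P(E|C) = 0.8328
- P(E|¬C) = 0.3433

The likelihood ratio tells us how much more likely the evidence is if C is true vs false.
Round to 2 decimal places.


Likelihood Ratio (LR) = P(E|C) / P(E|¬C)

LR = 0.8328 / 0.3433
   = 2.43

The evidence is 2.43 times more likely if C is true than if C is false.
Since LR > 1, the evidence supports C over ¬C.


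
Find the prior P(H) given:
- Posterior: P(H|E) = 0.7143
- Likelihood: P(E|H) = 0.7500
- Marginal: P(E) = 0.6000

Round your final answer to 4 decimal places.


From Bayes' theorem: P(H|E) = P(E|H) × P(H) / P(E)

Rearranging for P(H):
P(H) = P(H|E) × P(E) / P(E|H)
     = 0.7143 × 0.6000 / 0.7500
     = 0.42858000 / 0.7500
     = 0.5714


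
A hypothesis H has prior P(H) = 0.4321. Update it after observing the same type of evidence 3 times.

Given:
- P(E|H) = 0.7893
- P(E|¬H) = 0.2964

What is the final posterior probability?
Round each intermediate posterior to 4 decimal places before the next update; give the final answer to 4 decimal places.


Sequential Bayesian updating:

Initial prior: P(H) = 0.4321

Update 1:
  P(E) = 0.7893 × 0.4321 + 0.2964 × 0.5679 = 0.34105653 + 0.16832556 = 0.50938209
  P(H|E) = 0.34105653 / 0.50938209 = 0.6695

Update 2:
  P(E) = 0.7893 × 0.6695 + 0.2964 × 0.3305 = 0.52843635 + 0.09796020 = 0.62639655
  P(H|E) = 0.52843635 / 0.62639655 = 0.8436

Update 3:
  P(E) = 0.7893 × 0.8436 + 0.2964 × 0.1564 = 0.66585348 + 0.04635696 = 0.71221044
  P(H|E) = 0.66585348 / 0.71221044 = 0.9349

Final posterior: 0.9349


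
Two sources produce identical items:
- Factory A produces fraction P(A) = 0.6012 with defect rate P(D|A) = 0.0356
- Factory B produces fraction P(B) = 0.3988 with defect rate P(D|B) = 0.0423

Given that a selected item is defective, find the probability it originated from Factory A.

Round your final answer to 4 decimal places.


Let A = from Factory A, D = defective

Given:
- P(A) = 0.6012, P(B) = 0.3988
- P(D|A) = 0.0356, P(D|B) = 0.0423

Step 1: Find P(D)
P(D) = P(D|A)P(A) + P(D|B)P(B)
     = 0.0356 × 0.6012 + 0.0423 × 0.3988
     = 0.02140272 + 0.01686924
     = 0.03827196

Step 2: Apply Bayes' theorem
P(A|D) = P(D|A)P(A) / P(D)
       = 0.02140272 / 0.03827196
       = 0.5592


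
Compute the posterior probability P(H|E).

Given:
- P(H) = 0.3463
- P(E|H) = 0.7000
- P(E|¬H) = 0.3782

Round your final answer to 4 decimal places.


Bayes' theorem: P(H|E) = P(E|H) × P(H) / P(E)

Step 1: Calculate P(E) using law of total probability
P(E) = P(E|H)P(H) + P(E|¬H)P(¬H)
     = 0.7000 × 0.3463 + 0.3782 × 0.6537
     = 0.24241000 + 0.24722934
     = 0.48963934

Step 2: Apply Bayes' theorem
P(H|E) = P(E|H) × P(H) / P(E)
       = 0.24241000 / 0.48963934
       = 0.4951


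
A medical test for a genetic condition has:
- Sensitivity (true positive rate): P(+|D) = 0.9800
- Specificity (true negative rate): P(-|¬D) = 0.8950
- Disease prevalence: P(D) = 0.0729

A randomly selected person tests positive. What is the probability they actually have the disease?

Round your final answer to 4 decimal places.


Let D = has disease, + = positive test

Given:
- P(D) = 0.0729 (prevalence)
- P(+|D) = 0.9800 (sensitivity)
- P(-|¬D) = 0.8950 (specificity)
- P(+|¬D) = 0.1050 (false positive rate = 1 - specificity)

Step 1: Find P(+)
P(+) = P(+|D)P(D) + P(+|¬D)P(¬D)
     = 0.9800 × 0.0729 + 0.1050 × 0.9271
     = 0.07144200 + 0.09734550
     = 0.16878750

Step 2: Apply Bayes' theorem for P(D|+)
P(D|+) = P(+|D)P(D) / P(+)
       = 0.07144200 / 0.16878750
       = 0.4233


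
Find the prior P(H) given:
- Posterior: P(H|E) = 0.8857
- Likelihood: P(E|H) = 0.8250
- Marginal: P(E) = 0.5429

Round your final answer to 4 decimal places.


From Bayes' theorem: P(H|E) = P(E|H) × P(H) / P(E)

Rearranging for P(H):
P(H) = P(H|E) × P(E) / P(E|H)
     = 0.8857 × 0.5429 / 0.8250
     = 0.48084653 / 0.8250
     = 0.5828


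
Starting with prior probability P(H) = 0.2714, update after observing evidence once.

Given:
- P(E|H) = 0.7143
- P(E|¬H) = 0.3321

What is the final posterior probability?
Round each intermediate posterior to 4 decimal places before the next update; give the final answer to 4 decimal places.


Sequential Bayesian updating:

Initial prior: P(H) = 0.2714

Update 1:
  P(E) = 0.7143 × 0.2714 + 0.3321 × 0.7286 = 0.19386102 + 0.24196806 = 0.43582908
  P(H|E) = 0.19386102 / 0.43582908 = 0.4448

Final posterior: 0.4448


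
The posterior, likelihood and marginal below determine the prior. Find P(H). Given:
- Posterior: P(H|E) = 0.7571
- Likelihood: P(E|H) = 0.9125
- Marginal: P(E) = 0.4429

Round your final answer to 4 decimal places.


From Bayes' theorem: P(H|E) = P(E|H) × P(H) / P(E)

Rearranging for P(H):
P(H) = P(H|E) × P(E) / P(E|H)
     = 0.7571 × 0.4429 / 0.9125
     = 0.33531959 / 0.9125
     = 0.3675


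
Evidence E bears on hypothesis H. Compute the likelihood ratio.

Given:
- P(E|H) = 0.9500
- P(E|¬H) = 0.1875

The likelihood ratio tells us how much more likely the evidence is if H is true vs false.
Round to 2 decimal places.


Likelihood Ratio (LR) = P(E|H) / P(E|¬H)

LR = 0.9500 / 0.1875
   = 5.07

The evidence is 5.07 times more likely if H is true than if H is false.
Since LR > 1, the evidence supports H over ¬H.


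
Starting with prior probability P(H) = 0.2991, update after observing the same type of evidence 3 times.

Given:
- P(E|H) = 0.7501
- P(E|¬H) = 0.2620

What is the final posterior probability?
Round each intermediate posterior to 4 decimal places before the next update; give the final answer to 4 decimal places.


Sequential Bayesian updating:

Initial prior: P(H) = 0.2991

Update 1:
  P(E) = 0.7501 × 0.2991 + 0.2620 × 0.7009 = 0.22435491 + 0.18363580 = 0.40799071
  P(H|E) = 0.22435491 / 0.40799071 = 0.5499

Update 2:
  P(E) = 0.7501 × 0.5499 + 0.2620 × 0.4501 = 0.41247999 + 0.11792620 = 0.53040619
  P(H|E) = 0.41247999 / 0.53040619 = 0.7777

Update 3:
  P(E) = 0.7501 × 0.7777 + 0.2620 × 0.2223 = 0.58335277 + 0.05824260 = 0.64159537
  P(H|E) = 0.58335277 / 0.64159537 = 0.9092

Final posterior: 0.9092


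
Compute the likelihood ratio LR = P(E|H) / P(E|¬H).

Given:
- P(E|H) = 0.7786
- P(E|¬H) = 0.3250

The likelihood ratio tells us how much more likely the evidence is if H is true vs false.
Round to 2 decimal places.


Likelihood Ratio (LR) = P(E|H) / P(E|¬H)

LR = 0.7786 / 0.3250
   = 2.40

The evidence is 2.40 times more likely if H is true than if H is false.
Since LR > 1, the evidence supports H over ¬H.


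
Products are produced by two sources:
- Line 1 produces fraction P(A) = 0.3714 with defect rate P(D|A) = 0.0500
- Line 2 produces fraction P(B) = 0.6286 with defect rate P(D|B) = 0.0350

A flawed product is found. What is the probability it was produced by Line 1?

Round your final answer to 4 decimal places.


Let A = from Line 1, D = flawed

Given:
- P(A) = 0.3714, P(B) = 0.6286
- P(D|A) = 0.0500, P(D|B) = 0.0350

Step 1: Find P(D)
P(D) = P(D|A)P(A) + P(D|B)P(B)
     = 0.0500 × 0.3714 + 0.0350 × 0.6286
     = 0.01857000 + 0.02200100
     = 0.04057100

Step 2: Apply Bayes' theorem
P(A|D) = P(D|A)P(A) / P(D)
       = 0.01857000 / 0.04057100
       = 0.4577


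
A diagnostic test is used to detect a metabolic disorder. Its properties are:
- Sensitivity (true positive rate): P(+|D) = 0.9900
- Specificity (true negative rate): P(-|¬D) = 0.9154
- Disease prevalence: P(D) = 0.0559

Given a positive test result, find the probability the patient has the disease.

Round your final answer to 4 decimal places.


Let D = has disease, + = positive test

Given:
- P(D) = 0.0559 (prevalence)
- P(+|D) = 0.9900 (sensitivity)
- P(-|¬D) = 0.9154 (specificity)
- P(+|¬D) = 0.0846 (false positive rate = 1 - specificity)

Step 1: Find P(+)
P(+) = P(+|D)P(D) + P(+|¬D)P(¬D)
     = 0.9900 × 0.0559 + 0.0846 × 0.9441
     = 0.05534100 + 0.07987086
     = 0.13521186

Step 2: Apply Bayes' theorem for P(D|+)
P(D|+) = P(+|D)P(D) / P(+)
       = 0.05534100 / 0.13521186
       = 0.4093


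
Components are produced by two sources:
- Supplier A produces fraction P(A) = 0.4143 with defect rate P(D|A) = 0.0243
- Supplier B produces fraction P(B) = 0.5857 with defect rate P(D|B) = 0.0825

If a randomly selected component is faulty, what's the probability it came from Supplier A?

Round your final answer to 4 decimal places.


Let A = from Supplier A, D = faulty

Given:
- P(A) = 0.4143, P(B) = 0.5857
- P(D|A) = 0.0243, P(D|B) = 0.0825

Step 1: Find P(D)
P(D) = P(D|A)P(A) + P(D|B)P(B)
     = 0.0243 × 0.4143 + 0.0825 × 0.5857
     = 0.01006749 + 0.04832025
     = 0.05838774

Step 2: Apply Bayes' theorem
P(A|D) = P(D|A)P(A) / P(D)
       = 0.01006749 / 0.05838774
       = 0.1724


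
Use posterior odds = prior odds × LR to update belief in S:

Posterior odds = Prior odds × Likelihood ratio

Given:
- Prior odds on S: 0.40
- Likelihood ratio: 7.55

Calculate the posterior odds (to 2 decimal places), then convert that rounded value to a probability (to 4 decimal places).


Step 1: Calculate posterior odds
Posterior odds = Prior odds × LR
               = 0.40 × 7.55
               = 3.02

Step 2: Convert to probability
P(S|E) = Posterior odds / (1 + Posterior odds)
       = 3.02 / (1 + 3.02)
       = 3.02 / 4.02
       = 0.7512

The evidence increased P(S) from 0.2857 to 0.7512.


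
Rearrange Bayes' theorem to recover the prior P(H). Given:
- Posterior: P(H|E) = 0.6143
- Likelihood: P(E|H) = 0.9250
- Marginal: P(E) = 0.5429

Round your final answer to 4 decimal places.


From Bayes' theorem: P(H|E) = P(E|H) × P(H) / P(E)

Rearranging for P(H):
P(H) = P(H|E) × P(E) / P(E|H)
     = 0.6143 × 0.5429 / 0.9250
     = 0.33350347 / 0.9250
     = 0.3605


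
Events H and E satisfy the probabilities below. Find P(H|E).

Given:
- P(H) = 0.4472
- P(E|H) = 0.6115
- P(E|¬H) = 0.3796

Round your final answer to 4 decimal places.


Bayes' theorem: P(H|E) = P(E|H) × P(H) / P(E)

Step 1: Calculate P(E) using law of total probability
P(E) = P(E|H)P(H) + P(E|¬H)P(¬H)
     = 0.6115 × 0.4472 + 0.3796 × 0.5528
     = 0.27346280 + 0.20984288
     = 0.48330568

Step 2: Apply Bayes' theorem
P(H|E) = P(E|H) × P(H) / P(E)
       = 0.27346280 / 0.48330568
       = 0.5658


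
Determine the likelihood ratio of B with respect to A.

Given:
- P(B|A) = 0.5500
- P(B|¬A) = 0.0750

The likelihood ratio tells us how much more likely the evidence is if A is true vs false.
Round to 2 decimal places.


Likelihood Ratio (LR) = P(B|A) / P(B|¬A)

LR = 0.5500 / 0.0750
   = 7.33

The evidence is 7.33 times more likely if A is true than if A is false.
LR > 1, so observing B raises the odds in favor of A.


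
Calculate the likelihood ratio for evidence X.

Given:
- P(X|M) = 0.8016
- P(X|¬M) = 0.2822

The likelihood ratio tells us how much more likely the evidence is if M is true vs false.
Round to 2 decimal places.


Likelihood Ratio (LR) = P(X|M) / P(X|¬M)

LR = 0.8016 / 0.2822
   = 2.84

The evidence is 2.84 times more likely if M is true than if M is false.
Because LR exceeds 1, X is evidence for M.


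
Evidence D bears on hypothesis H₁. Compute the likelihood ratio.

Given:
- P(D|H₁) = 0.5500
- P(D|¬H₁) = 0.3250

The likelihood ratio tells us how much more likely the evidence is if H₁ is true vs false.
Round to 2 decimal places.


Likelihood Ratio (LR) = P(D|H₁) / P(D|¬H₁)

LR = 0.5500 / 0.3250
   = 1.69

The evidence is 1.69 times more likely if H₁ is true than if H₁ is false.
Since LR > 1, the evidence supports H₁ over ¬H₁.


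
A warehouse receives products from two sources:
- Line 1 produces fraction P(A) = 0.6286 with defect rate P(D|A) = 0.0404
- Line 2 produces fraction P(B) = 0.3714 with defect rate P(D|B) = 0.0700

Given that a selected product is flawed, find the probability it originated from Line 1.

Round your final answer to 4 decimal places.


Let A = from Line 1, D = flawed

Given:
- P(A) = 0.6286, P(B) = 0.3714
- P(D|A) = 0.0404, P(D|B) = 0.0700

Step 1: Find P(D)
P(D) = P(D|A)P(A) + P(D|B)P(B)
     = 0.0404 × 0.6286 + 0.0700 × 0.3714
     = 0.02539544 + 0.02599800
     = 0.05139344

Step 2: Apply Bayes' theorem
P(A|D) = P(D|A)P(A) / P(D)
       = 0.02539544 / 0.05139344
       = 0.4941


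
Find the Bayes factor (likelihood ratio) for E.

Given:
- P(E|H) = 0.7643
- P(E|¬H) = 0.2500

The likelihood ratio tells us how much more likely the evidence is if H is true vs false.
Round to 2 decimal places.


Likelihood Ratio (LR) = P(E|H) / P(E|¬H)

LR = 0.7643 / 0.2500
   = 3.06

The evidence is 3.06 times more likely if H is true than if H is false.
LR > 1, so observing E raises the odds in favor of H.


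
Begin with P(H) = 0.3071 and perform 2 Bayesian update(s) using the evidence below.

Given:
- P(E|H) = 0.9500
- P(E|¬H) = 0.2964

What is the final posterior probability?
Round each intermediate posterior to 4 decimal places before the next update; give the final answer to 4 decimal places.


Sequential Bayesian updating:

Initial prior: P(H) = 0.3071

Update 1:
  P(E) = 0.9500 × 0.3071 + 0.2964 × 0.6929 = 0.29174500 + 0.20537556 = 0.49712056
  P(H|E) = 0.29174500 / 0.49712056 = 0.5869

Update 2:
  P(E) = 0.9500 × 0.5869 + 0.2964 × 0.4131 = 0.55755500 + 0.12244284 = 0.67999784
  P(H|E) = 0.55755500 / 0.67999784 = 0.8199

Final posterior: 0.8199


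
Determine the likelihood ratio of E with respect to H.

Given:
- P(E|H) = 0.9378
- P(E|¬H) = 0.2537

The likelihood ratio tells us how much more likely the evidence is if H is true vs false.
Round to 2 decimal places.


Likelihood Ratio (LR) = P(E|H) / P(E|¬H)

LR = 0.9378 / 0.2537
   = 3.70

The evidence is 3.70 times more likely if H is true than if H is false.
Since LR > 1, the evidence supports H over ¬H.


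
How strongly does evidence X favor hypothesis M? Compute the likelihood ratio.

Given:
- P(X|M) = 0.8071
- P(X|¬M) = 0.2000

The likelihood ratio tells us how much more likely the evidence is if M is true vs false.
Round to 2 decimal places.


Likelihood Ratio (LR) = P(X|M) / P(X|¬M)

LR = 0.8071 / 0.2000
   = 4.04

The evidence is 4.04 times more likely if M is true than if M is false.
Since LR > 1, the evidence supports M over ¬M.


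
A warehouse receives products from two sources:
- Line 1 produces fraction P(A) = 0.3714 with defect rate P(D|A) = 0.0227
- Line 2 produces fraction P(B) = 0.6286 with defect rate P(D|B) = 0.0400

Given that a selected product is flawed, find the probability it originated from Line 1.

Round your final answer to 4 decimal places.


Let A = from Line 1, D = flawed

Given:
- P(A) = 0.3714, P(B) = 0.6286
- P(D|A) = 0.0227, P(D|B) = 0.0400

Step 1: Find P(D)
P(D) = P(D|A)P(A) + P(D|B)P(B)
     = 0.0227 × 0.3714 + 0.0400 × 0.6286
     = 0.00843078 + 0.02514400
     = 0.03357478

Step 2: Apply Bayes' theorem
P(A|D) = P(D|A)P(A) / P(D)
       = 0.00843078 / 0.03357478
       = 0.2511


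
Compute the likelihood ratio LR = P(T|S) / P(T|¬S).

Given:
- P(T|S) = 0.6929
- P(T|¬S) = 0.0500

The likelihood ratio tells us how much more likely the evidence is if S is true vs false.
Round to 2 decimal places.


Likelihood Ratio (LR) = P(T|S) / P(T|¬S)

LR = 0.6929 / 0.0500
   = 13.86

The evidence is 13.86 times more likely if S is true than if S is false.
Since LR > 1, the evidence supports S over ¬S.
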